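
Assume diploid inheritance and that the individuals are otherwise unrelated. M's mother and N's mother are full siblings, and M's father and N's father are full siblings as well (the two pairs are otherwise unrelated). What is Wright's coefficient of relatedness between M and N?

Relatedness sums over independent paths through distinct common ancestors.
M and N are related in two ways: first cousins through their mothers (r = 1/8) and first cousins through their fathers (r = 1/8) — i.e. double first cousins.
r = 1/8 + 1/8 = 0.25.

0.25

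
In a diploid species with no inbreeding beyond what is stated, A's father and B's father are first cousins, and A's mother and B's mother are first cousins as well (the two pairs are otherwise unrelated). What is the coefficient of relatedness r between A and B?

With two independent routes of shared ancestry, r is the sum of the two contributions.
A and B are related in two ways: second cousins through their fathers (r = 1/32) and second cousins through their mothers (r = 1/32).
r = 1/32 + 1/32 = 1/16 = 0.0625.

0.0625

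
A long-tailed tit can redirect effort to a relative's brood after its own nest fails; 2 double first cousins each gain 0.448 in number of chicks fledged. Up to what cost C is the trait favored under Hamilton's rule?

r to a double first cousin = 0.25 (double first cousins share both grandparent pairs — four paths of length 4: r = 4·(1/2)^4 = 1/4).
Hamilton's rule: n·r·B > C, so the trait is favored while C < n·r·B = 2·0.25·0.448 = 0.224.

0.224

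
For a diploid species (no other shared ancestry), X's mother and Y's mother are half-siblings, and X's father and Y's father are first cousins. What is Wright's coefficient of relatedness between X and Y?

0.09375

Relatedness sums over independent paths through distinct common ancestors.
X and Y are related in two ways: half first cousins through their mothers (r = 1/16) and second cousins through their fathers (r = 1/32).
r = 1/16 + 1/32 = 3/32 = 0.09375.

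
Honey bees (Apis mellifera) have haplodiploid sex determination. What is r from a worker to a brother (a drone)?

Her haploid brother carries none of their father's genes and a random half of their mother's genome; that half matches the maternal half of her own genome with probability 1/2: r = 1/2 · 1/2 = 1/4.

0.25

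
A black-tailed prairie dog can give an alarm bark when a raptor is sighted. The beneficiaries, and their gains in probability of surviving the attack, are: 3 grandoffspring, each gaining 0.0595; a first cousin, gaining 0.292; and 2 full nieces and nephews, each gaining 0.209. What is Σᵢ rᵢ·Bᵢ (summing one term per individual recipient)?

0.185625

r to a grandoffspring = 0.25 (two parent–offspring links: r = (1/2)^2 = 1/4).
r to a first cousin = 1/8 (first cousins share one grandparent pair — two paths of length 4: r = 2·(1/2)^4 = 1/8).
r to a full niece or nephew = 1/4 (full aunt/uncle↔niece/nephew: two paths of length 3 through the shared grandparent pair: r = 2·(1/2)^3 = 1/4).
Summing one r·B term per recipient: 3·0.25·0.0595 + 1·0.125·0.292 + 2·0.25·0.209 = 0.185625.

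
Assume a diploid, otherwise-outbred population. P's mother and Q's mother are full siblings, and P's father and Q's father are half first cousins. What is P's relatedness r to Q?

0.140625

With two independent routes of shared ancestry, r is the sum of the two contributions.
P and Q are related in two ways: first cousins through their mothers (r = 1/8) and half second cousins through their fathers (r = 1/64).
r = 1/8 + 1/64 = 9/64 = 0.140625.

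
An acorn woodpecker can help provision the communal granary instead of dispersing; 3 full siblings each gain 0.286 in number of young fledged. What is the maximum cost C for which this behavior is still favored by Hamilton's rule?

0.429

r to a full sibling = 0.5 (full sibs share both parents — two paths of length 2: r = 2·(1/2)^2 = 1/2).
Hamilton's rule: n·r·B > C, so the trait is favored while C < n·r·B = 3·0.5·0.286 = 0.429.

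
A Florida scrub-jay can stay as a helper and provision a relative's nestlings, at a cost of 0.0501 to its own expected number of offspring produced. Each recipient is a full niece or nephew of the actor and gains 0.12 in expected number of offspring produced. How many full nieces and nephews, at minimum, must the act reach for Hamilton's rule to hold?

2

r to a full niece or nephew = 1/4 (full aunt/uncle↔niece/nephew: two paths of length 3 through the shared grandparent pair: r = 2·(1/2)^3 = 1/4).
Hamilton's rule: n·r·B > C  ⇒  n > C/(r·B) = 0.0501/(0.25·0.12) = 1.67.
The smallest integer exceeding 1.67 is 2.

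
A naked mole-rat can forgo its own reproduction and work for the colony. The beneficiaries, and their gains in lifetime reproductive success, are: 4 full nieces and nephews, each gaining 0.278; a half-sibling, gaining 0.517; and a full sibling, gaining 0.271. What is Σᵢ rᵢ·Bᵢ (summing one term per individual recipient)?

0.54275

r to a full niece or nephew = 0.25 (full aunt/uncle↔niece/nephew: two paths of length 3 through the shared grandparent pair: r = 2·(1/2)^3 = 1/4).
r to a half-sibling = 0.25 (half-sibs share one parent — one path of length 2: r = (1/2)^2 = 1/4).
r to a full sibling = 1/2 (full sibs share both parents — two paths of length 2: r = 2·(1/2)^2 = 1/2).
Summing one r·B term per recipient: 4·0.25·0.278 + 1·0.25·0.517 + 1·0.5·0.271 = 0.54275.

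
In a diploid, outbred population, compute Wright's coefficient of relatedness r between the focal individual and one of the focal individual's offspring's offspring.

Each parent–offspring link contributes a factor of 1/2, and independent paths through distinct common ancestors add.
Two parent–offspring links: r = (1/2)^2 = 1/4.

0.25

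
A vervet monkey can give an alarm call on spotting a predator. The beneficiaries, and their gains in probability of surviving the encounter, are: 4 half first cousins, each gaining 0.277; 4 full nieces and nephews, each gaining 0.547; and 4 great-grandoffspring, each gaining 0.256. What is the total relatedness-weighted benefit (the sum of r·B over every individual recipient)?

0.74425

r to a half first cousin = 1/16 (half first cousins share one grandparent — one path of length 4: r = (1/2)^4 = 1/16).
r to a full niece or nephew = 0.25 (full aunt/uncle↔niece/nephew: two paths of length 3 through the shared grandparent pair: r = 2·(1/2)^3 = 1/4).
r to a great-grandoffspring = 0.125 (three parent–offspring links: r = (1/2)^3 = 1/8).
Summing one r·B term per recipient: 4·0.0625·0.277 + 4·0.25·0.547 + 4·0.125·0.256 = 0.74425.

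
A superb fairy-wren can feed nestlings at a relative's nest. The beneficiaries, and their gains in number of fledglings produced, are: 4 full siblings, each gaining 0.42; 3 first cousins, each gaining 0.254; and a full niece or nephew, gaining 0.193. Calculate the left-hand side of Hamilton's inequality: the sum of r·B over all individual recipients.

0.9835

r to a full sibling = 0.5 (full sibs share both parents — two paths of length 2: r = 2·(1/2)^2 = 1/2).
r to a first cousin = 0.125 (first cousins share one grandparent pair — two paths of length 4: r = 2·(1/2)^4 = 1/8).
r to a full niece or nephew = 1/4 (full aunt/uncle↔niece/nephew: two paths of length 3 through the shared grandparent pair: r = 2·(1/2)^3 = 1/4).
Summing one r·B term per recipient: 4·0.5·0.42 + 3·0.125·0.254 + 1·0.25·0.193 = 0.9835.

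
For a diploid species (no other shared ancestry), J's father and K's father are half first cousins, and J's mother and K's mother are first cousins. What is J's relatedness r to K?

0.046875

Independent pedigree routes through distinct common ancestors add.
J and K are related in two ways: half second cousins through their fathers (r = 1/64) and second cousins through their mothers (r = 1/32).
r = 1/64 + 1/32 = 0.046875.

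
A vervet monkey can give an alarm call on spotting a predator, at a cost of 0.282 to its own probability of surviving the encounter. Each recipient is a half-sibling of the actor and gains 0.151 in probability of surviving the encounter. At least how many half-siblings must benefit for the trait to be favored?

r to a half-sibling = 1/4 (half-sibs share one parent — one path of length 2: r = (1/2)^2 = 1/4).
Hamilton's rule: n·r·B > C  ⇒  n > C/(r·B) = 0.282/(0.25·0.151) = 7.47.
The smallest integer exceeding 7.47 is 8.

8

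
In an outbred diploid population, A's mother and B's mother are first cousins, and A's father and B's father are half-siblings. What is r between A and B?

0.09375

With two independent routes of shared ancestry, r is the sum of the two contributions.
A and B are related in two ways: second cousins through their mothers (r = 1/32) and half first cousins through their fathers (r = 1/16).
r = 1/32 + 1/16 = 0.09375.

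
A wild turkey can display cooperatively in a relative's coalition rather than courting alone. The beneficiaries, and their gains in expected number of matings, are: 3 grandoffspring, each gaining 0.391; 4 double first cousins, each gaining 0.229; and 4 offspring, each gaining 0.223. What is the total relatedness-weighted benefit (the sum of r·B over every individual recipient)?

r to a grandoffspring = 0.25 (two parent–offspring links: r = (1/2)^2 = 1/4).
r to a double first cousin = 1/4 (double first cousins share both grandparent pairs — four paths of length 4: r = 4·(1/2)^4 = 1/4).
r to an offspring = 1/2 (one parent–offspring link: r = (1/2)^1 = 1/2).
Summing one r·B term per recipient: 3·0.25·0.391 + 4·0.25·0.229 + 4·0.5·0.223 = 0.96825.

0.96825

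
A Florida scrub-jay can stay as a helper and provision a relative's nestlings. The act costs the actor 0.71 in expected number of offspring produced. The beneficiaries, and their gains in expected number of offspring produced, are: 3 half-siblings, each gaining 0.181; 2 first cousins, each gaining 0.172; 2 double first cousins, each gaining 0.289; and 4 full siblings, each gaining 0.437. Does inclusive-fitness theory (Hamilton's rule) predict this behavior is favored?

Yes

Hamilton's rule: the trait is favored when the sum of r·B over every recipient exceeds the actor's cost C.
r to a half-sibling = 1/4 (half-sibs share one parent — one path of length 2: r = (1/2)^2 = 1/4).
r to a first cousin = 1/8 (first cousins share one grandparent pair — two paths of length 4: r = 2·(1/2)^4 = 1/8).
r to a double first cousin = 1/4 (double first cousins share both grandparent pairs — four paths of length 4: r = 4·(1/2)^4 = 1/4).
r to a full sibling = 1/2 (full sibs share both parents — two paths of length 2: r = 2·(1/2)^2 = 1/2).
Summing one r·B term per recipient: 3·0.25·0.181 + 2·0.125·0.172 + 2·0.25·0.289 + 4·0.5·0.437 = 1.19725.
1.19725 > 0.71: the indirect benefit exceeds the cost.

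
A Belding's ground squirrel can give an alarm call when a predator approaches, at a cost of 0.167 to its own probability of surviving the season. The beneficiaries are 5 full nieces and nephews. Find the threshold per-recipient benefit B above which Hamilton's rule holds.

r to a full niece or nephew = 1/4 (full aunt/uncle↔niece/nephew: two paths of length 3 through the shared grandparent pair: r = 2·(1/2)^3 = 1/4).
Hamilton's rule with n recipients of equal r: n·r·B > C, so B > C/(n·r) = 0.167/(5·0.25) = 0.1336.

0.1336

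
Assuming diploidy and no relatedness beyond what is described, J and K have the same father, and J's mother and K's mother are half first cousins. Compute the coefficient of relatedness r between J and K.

0.265625

Independent pedigree routes through distinct common ancestors add.
J and K are related in two ways: half-sibs through their shared father (r = 1/4) and half second cousins through their mothers (r = 1/64).
r = 1/4 + 1/64 = 17/64 = 0.265625.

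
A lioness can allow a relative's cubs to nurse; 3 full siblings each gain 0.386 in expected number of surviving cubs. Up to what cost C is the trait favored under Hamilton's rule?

r to a full sibling = 1/2 (full sibs share both parents — two paths of length 2: r = 2·(1/2)^2 = 1/2).
Hamilton's rule: n·r·B > C, so the trait is favored while C < n·r·B = 3·0.5·0.386 = 0.579.

0.579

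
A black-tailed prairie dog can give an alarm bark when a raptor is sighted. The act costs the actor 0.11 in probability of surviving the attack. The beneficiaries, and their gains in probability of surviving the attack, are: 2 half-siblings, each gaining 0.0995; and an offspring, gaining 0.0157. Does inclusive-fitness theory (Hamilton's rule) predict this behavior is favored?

No

Hamilton's rule: the trait is favored when the sum of r·B over every recipient exceeds the actor's cost C.
r to a half-sibling = 0.25 (half-sibs share one parent — one path of length 2: r = (1/2)^2 = 1/4).
r to an offspring = 1/2 (one parent–offspring link: r = (1/2)^1 = 1/2).
Summing one r·B term per recipient: 2·0.25·0.0995 + 1·0.5·0.0157 = 0.0576.
0.0576 < 0.11: the indirect benefit is less than the cost.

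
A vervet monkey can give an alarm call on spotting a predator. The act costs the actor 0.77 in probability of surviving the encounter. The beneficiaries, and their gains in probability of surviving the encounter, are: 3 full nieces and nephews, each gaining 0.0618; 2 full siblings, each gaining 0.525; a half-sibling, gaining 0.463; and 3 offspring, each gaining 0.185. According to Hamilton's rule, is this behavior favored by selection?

Yes

Hamilton's rule: the trait is favored when the sum of r·B over every recipient exceeds the actor's cost C.
r to a full niece or nephew = 0.25 (full aunt/uncle↔niece/nephew: two paths of length 3 through the shared grandparent pair: r = 2·(1/2)^3 = 1/4).
r to a full sibling = 0.5 (full sibs share both parents — two paths of length 2: r = 2·(1/2)^2 = 1/2).
r to a half-sibling = 1/4 (half-sibs share one parent — one path of length 2: r = (1/2)^2 = 1/4).
r to an offspring = 1/2 (one parent–offspring link: r = (1/2)^1 = 1/2).
Summing one r·B term per recipient: 3·0.25·0.0618 + 2·0.5·0.525 + 1·0.25·0.463 + 3·0.5·0.185 = 0.9646.
0.9646 > 0.77: the indirect benefit exceeds the cost.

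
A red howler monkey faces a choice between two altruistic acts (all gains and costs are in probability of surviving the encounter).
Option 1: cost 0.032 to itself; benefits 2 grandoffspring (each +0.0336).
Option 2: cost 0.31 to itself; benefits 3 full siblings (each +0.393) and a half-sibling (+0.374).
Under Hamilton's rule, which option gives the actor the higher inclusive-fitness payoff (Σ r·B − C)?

Option 2

Option 1: r to a grandoffspring = 0.25.
Option 1: Σ r·B − C = (2·0.25·0.0336) − 0.032 = -0.0152.
Option 2: r to a full sibling = 0.5.
Option 2: r to a half-sibling = 0.25.
Option 2: Σ r·B − C = (3·0.5·0.393 + 1·0.25·0.374) − 0.31 = 0.373.
Option 2 has the higher net inclusive-fitness payoff.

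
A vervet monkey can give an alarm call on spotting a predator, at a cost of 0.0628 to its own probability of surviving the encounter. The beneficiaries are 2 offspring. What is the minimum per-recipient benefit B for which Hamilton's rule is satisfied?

r to an offspring = 1/2 (one parent–offspring link: r = (1/2)^1 = 1/2).
Hamilton's rule with n recipients of equal r: n·r·B > C, so B > C/(n·r) = 0.0628/(2·0.5) = 0.0628.

0.0628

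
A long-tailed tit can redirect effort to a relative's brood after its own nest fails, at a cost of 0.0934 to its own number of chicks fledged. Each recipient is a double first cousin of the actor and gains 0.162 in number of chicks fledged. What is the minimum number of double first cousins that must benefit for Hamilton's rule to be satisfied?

r to a double first cousin = 1/4 (double first cousins share both grandparent pairs — four paths of length 4: r = 4·(1/2)^4 = 1/4).
Hamilton's rule: n·r·B > C  ⇒  n > C/(r·B) = 0.0934/(0.25·0.162) = 2.306.
The smallest integer exceeding 2.306 is 3.

3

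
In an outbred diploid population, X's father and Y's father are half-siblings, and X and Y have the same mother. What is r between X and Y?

0.3125

Wright's path rule: contributions from independent ancestry routes add.
X and Y are related in two ways: half first cousins through their fathers (r = 1/16) and half-sibs through their shared mother (r = 1/4).
r = 1/16 + 1/4 = 0.3125.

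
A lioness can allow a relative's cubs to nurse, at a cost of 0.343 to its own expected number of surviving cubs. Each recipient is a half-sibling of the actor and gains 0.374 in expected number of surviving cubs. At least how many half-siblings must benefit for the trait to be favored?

r to a half-sibling = 1/4 (half-sibs share one parent — one path of length 2: r = (1/2)^2 = 1/4).
Hamilton's rule: n·r·B > C  ⇒  n > C/(r·B) = 0.343/(0.25·0.374) = 3.668.
The smallest integer exceeding 3.668 is 4.

4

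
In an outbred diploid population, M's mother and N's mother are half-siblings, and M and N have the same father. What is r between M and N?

0.3125

With two independent routes of shared ancestry, r is the sum of the two contributions.
M and N are related in two ways: half first cousins through their mothers (r = 1/16) and half-sibs through their shared father (r = 1/4).
r = 1/16 + 1/4 = 0.3125.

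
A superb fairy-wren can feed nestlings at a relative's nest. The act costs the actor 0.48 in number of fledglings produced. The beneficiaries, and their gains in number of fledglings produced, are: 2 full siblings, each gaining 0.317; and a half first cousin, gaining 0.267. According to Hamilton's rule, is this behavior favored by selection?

No

Hamilton's rule: the trait is favored when the sum of r·B over every recipient exceeds the actor's cost C.
r to a full sibling = 1/2 (full sibs share both parents — two paths of length 2: r = 2·(1/2)^2 = 1/2).
r to a half first cousin = 0.0625 (half first cousins share one grandparent — one path of length 4: r = (1/2)^4 = 1/16).
Summing one r·B term per recipient: 2·0.5·0.317 + 1·0.0625·0.267 = 0.3336875.
0.3336875 < 0.48: the indirect benefit is less than the cost.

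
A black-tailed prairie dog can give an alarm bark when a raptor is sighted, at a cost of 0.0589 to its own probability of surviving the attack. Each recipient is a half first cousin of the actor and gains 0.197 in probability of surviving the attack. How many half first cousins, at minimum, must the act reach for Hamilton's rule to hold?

r to a half first cousin = 0.0625 (half first cousins share one grandparent — one path of length 4: r = (1/2)^4 = 1/16).
Hamilton's rule: n·r·B > C  ⇒  n > C/(r·B) = 0.0589/(0.0625·0.197) = 4.784.
The smallest integer exceeding 4.784 is 5.

5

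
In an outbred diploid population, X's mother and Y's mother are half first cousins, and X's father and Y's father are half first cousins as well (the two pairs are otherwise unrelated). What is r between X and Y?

0.03125

Relatedness sums over independent paths through distinct common ancestors.
X and Y are related in two ways: half second cousins through their mothers (r = 1/64) and half second cousins through their fathers (r = 1/64).
r = 1/64 + 1/64 = 1/32 = 0.03125.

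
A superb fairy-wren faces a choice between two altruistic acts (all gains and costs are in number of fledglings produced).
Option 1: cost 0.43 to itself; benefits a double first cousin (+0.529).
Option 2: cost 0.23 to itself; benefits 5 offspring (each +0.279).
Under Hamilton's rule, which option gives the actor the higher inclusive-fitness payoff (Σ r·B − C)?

Option 2

Option 1: r to a double first cousin = 0.25.
Option 1: Σ r·B − C = (1·0.25·0.529) − 0.43 = -0.29775.
Option 2: r to an offspring = 0.5.
Option 2: Σ r·B − C = (5·0.5·0.279) − 0.23 = 0.4675.
Option 2 has the higher net inclusive-fitness payoff.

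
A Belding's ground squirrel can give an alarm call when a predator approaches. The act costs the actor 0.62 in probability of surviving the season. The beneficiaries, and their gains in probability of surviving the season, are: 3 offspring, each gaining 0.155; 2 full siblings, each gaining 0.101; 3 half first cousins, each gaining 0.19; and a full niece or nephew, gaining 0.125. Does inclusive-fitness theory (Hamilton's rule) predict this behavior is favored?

Hamilton's rule: the trait is favored when the sum of r·B over every recipient exceeds the actor's cost C.
r to an offspring = 0.5 (one parent–offspring link: r = (1/2)^1 = 1/2).
r to a full sibling = 0.5 (full sibs share both parents — two paths of length 2: r = 2·(1/2)^2 = 1/2).
r to a half first cousin = 0.0625 (half first cousins share one grandparent — one path of length 4: r = (1/2)^4 = 1/16).
r to a full niece or nephew = 0.25 (full aunt/uncle↔niece/nephew: two paths of length 3 through the shared grandparent pair: r = 2·(1/2)^3 = 1/4).
Summing one r·B term per recipient: 3·0.5·0.155 + 2·0.5·0.101 + 3·0.0625·0.19 + 1·0.25·0.125 = 0.400375.
0.400375 < 0.62: the indirect benefit is less than the cost.

No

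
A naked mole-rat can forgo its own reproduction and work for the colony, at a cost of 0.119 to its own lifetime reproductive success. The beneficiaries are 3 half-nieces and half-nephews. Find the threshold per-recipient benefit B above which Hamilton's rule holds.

r to a half-niece or half-nephew = 0.125 (half-aunt/uncle↔niece/nephew: one path of length 3: r = (1/2)^3 = 1/8).
Hamilton's rule with n recipients of equal r: n·r·B > C, so B > C/(n·r) = 0.119/(3·0.125) = 0.3173.

0.3173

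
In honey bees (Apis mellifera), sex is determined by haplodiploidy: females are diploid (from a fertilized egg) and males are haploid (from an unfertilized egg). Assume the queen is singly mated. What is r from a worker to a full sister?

Haplodiploid full sisters inherit their father's entire haploid genome identically (contributing 1/2) and on average half of their mother's contribution (1/2 · 1/2 = 1/4); r = 1/2 + 1/4 = 3/4.

0.75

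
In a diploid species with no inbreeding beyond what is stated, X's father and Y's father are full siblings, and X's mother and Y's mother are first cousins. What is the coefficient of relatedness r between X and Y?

Relatedness sums over independent paths through distinct common ancestors.
X and Y are related in two ways: first cousins through their fathers (r = 1/8) and second cousins through their mothers (r = 1/32).
r = 1/8 + 1/32 = 0.15625.

0.15625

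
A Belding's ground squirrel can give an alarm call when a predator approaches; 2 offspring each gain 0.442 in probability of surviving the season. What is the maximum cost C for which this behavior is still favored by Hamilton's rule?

0.442

r to an offspring = 1/2 (one parent–offspring link: r = (1/2)^1 = 1/2).
Hamilton's rule: n·r·B > C, so the trait is favored while C < n·r·B = 2·0.5·0.442 = 0.442.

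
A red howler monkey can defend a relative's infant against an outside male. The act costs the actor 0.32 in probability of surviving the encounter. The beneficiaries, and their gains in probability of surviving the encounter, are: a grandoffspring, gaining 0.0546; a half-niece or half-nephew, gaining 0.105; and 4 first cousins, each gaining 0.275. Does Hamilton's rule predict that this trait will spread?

No

Hamilton's rule: the trait is favored when the sum of r·B over every recipient exceeds the actor's cost C.
r to a grandoffspring = 1/4 (two parent–offspring links: r = (1/2)^2 = 1/4).
r to a half-niece or half-nephew = 0.125 (half-aunt/uncle↔niece/nephew: one path of length 3: r = (1/2)^3 = 1/8).
r to a first cousin = 0.125 (first cousins share one grandparent pair — two paths of length 4: r = 2·(1/2)^4 = 1/8).
Summing one r·B term per recipient: 1·0.25·0.0546 + 1·0.125·0.105 + 4·0.125·0.275 = 0.164275.
0.164275 < 0.32: the indirect benefit is less than the cost.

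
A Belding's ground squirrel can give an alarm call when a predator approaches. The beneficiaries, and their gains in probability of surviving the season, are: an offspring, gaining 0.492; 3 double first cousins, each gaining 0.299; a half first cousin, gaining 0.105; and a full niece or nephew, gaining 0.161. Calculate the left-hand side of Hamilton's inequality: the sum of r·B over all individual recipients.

0.5170625

r to an offspring = 1/2 (one parent–offspring link: r = (1/2)^1 = 1/2).
r to a double first cousin = 0.25 (double first cousins share both grandparent pairs — four paths of length 4: r = 4·(1/2)^4 = 1/4).
r to a half first cousin = 0.0625 (half first cousins share one grandparent — one path of length 4: r = (1/2)^4 = 1/16).
r to a full niece or nephew = 0.25 (full aunt/uncle↔niece/nephew: two paths of length 3 through the shared grandparent pair: r = 2·(1/2)^3 = 1/4).
Summing one r·B term per recipient: 1·0.5·0.492 + 3·0.25·0.299 + 1·0.0625·0.105 + 1·0.25·0.161 = 0.5170625.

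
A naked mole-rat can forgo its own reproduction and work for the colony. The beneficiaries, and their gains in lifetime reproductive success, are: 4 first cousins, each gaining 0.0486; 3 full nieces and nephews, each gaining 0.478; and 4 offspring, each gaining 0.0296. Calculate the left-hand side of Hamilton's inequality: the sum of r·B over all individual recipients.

r to a first cousin = 0.125 (first cousins share one grandparent pair — two paths of length 4: r = 2·(1/2)^4 = 1/8).
r to a full niece or nephew = 0.25 (full aunt/uncle↔niece/nephew: two paths of length 3 through the shared grandparent pair: r = 2·(1/2)^3 = 1/4).
r to an offspring = 1/2 (one parent–offspring link: r = (1/2)^1 = 1/2).
Summing one r·B term per recipient: 4·0.125·0.0486 + 3·0.25·0.478 + 4·0.5·0.0296 = 0.442.

0.442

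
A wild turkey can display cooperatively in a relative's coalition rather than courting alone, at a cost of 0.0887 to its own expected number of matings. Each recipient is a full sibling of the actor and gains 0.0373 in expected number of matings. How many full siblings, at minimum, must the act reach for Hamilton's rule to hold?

5

r to a full sibling = 0.5 (full sibs share both parents — two paths of length 2: r = 2·(1/2)^2 = 1/2).
Hamilton's rule: n·r·B > C  ⇒  n > C/(r·B) = 0.0887/(0.5·0.0373) = 4.756.
The smallest integer exceeding 4.756 is 5.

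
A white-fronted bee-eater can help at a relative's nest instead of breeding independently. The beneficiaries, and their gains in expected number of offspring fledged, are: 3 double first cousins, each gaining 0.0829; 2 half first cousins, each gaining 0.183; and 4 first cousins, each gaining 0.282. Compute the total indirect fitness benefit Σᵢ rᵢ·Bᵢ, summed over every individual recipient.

r to a double first cousin = 1/4 (double first cousins share both grandparent pairs — four paths of length 4: r = 4·(1/2)^4 = 1/4).
r to a half first cousin = 1/16 (half first cousins share one grandparent — one path of length 4: r = (1/2)^4 = 1/16).
r to a first cousin = 0.125 (first cousins share one grandparent pair — two paths of length 4: r = 2·(1/2)^4 = 1/8).
Summing one r·B term per recipient: 3·0.25·0.0829 + 2·0.0625·0.183 + 4·0.125·0.282 = 0.22605.

0.22605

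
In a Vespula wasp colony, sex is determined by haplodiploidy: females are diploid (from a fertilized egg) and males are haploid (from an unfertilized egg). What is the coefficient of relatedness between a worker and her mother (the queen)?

One meiotic link between diploid queen and diploid daughter: r = 1/2.

0.5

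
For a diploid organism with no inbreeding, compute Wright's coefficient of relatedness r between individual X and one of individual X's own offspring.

0.5

Each parent–offspring link contributes a factor of 1/2, and independent paths through distinct common ancestors add.
One parent–offspring link: r = (1/2)^1 = 1/2.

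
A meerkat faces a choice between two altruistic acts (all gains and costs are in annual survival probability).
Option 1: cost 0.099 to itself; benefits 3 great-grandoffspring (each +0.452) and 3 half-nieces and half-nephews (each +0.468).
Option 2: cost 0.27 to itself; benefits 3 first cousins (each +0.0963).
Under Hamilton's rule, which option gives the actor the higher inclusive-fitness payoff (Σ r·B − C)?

Option 1

Option 1: r to a great-grandoffspring = 0.125.
Option 1: r to a half-niece or half-nephew = 0.125.
Option 1: Σ r·B − C = (3·0.125·0.452 + 3·0.125·0.468) − 0.099 = 0.246.
Option 2: r to a first cousin = 0.125.
Option 2: Σ r·B − C = (3·0.125·0.0963) − 0.27 = -0.2338875.
Option 1 has the higher net inclusive-fitness payoff.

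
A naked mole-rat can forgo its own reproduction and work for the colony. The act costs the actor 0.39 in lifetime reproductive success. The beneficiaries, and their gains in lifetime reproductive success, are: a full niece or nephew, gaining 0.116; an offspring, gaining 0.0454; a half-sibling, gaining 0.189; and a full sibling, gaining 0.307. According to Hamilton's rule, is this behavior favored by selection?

No

Hamilton's rule: the trait is favored when the sum of r·B over every recipient exceeds the actor's cost C.
r to a full niece or nephew = 0.25 (full aunt/uncle↔niece/nephew: two paths of length 3 through the shared grandparent pair: r = 2·(1/2)^3 = 1/4).
r to an offspring = 0.5 (one parent–offspring link: r = (1/2)^1 = 1/2).
r to a half-sibling = 1/4 (half-sibs share one parent — one path of length 2: r = (1/2)^2 = 1/4).
r to a full sibling = 1/2 (full sibs share both parents — two paths of length 2: r = 2·(1/2)^2 = 1/2).
Summing one r·B term per recipient: 1·0.25·0.116 + 1·0.5·0.0454 + 1·0.25·0.189 + 1·0.5·0.307 = 0.25245.
0.25245 < 0.39: the indirect benefit is less than the cost.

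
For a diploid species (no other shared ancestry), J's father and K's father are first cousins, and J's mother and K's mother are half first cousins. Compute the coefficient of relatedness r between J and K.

Independent pedigree routes through distinct common ancestors add.
J and K are related in two ways: second cousins through their fathers (r = 1/32) and half second cousins through their mothers (r = 1/64).
r = 1/32 + 1/64 = 0.046875.

0.046875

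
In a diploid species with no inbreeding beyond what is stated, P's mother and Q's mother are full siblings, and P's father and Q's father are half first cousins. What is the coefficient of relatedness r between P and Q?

Relatedness sums over independent paths through distinct common ancestors.
P and Q are related in two ways: first cousins through their mothers (r = 1/8) and half second cousins through their fathers (r = 1/64).
r = 1/8 + 1/64 = 0.140625.

0.140625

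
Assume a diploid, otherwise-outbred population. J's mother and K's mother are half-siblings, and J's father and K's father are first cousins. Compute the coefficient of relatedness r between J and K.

0.09375

Relatedness sums over independent paths through distinct common ancestors.
J and K are related in two ways: half first cousins through their mothers (r = 1/16) and second cousins through their fathers (r = 1/32).
r = 1/16 + 1/32 = 3/32 = 0.09375.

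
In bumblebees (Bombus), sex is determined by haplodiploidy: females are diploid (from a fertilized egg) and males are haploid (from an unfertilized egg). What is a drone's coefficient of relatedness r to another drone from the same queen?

0.5

Haploid brothers each carry a random half of the queen's diploid genome, so on average they share half: r = 1/2.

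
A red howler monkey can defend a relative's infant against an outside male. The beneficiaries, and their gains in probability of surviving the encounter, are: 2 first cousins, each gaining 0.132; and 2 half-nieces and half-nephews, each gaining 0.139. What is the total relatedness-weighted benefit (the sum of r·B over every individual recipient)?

r to a first cousin = 0.125 (first cousins share one grandparent pair — two paths of length 4: r = 2·(1/2)^4 = 1/8).
r to a half-niece or half-nephew = 0.125 (half-aunt/uncle↔niece/nephew: one path of length 3: r = (1/2)^3 = 1/8).
Summing one r·B term per recipient: 2·0.125·0.132 + 2·0.125·0.139 = 0.06775.

0.06775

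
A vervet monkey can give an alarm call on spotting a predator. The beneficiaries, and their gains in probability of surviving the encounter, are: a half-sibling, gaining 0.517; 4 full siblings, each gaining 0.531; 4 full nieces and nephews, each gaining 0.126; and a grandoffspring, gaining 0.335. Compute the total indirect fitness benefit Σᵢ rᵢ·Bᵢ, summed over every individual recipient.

r to a half-sibling = 0.25 (half-sibs share one parent — one path of length 2: r = (1/2)^2 = 1/4).
r to a full sibling = 1/2 (full sibs share both parents — two paths of length 2: r = 2·(1/2)^2 = 1/2).
r to a full niece or nephew = 0.25 (full aunt/uncle↔niece/nephew: two paths of length 3 through the shared grandparent pair: r = 2·(1/2)^3 = 1/4).
r to a grandoffspring = 0.25 (two parent–offspring links: r = (1/2)^2 = 1/4).
Summing one r·B term per recipient: 1·0.25·0.517 + 4·0.5·0.531 + 4·0.25·0.126 + 1·0.25·0.335 = 1.401.

1.401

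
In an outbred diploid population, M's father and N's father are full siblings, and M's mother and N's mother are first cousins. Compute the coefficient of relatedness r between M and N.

0.15625

Independent pedigree routes through distinct common ancestors add.
M and N are related in two ways: first cousins through their fathers (r = 1/8) and second cousins through their mothers (r = 1/32).
r = 1/8 + 1/32 = 5/32 = 0.15625.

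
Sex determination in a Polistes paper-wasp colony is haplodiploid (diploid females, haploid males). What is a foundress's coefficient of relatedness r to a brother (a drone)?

Her haploid brother carries none of their father's genes and a random half of their mother's genome; that half matches the maternal half of her own genome with probability 1/2: r = 1/2 · 1/2 = 1/4.

0.25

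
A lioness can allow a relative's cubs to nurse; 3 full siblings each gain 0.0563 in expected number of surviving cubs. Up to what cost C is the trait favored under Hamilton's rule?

0.08445

r to a full sibling = 1/2 (full sibs share both parents — two paths of length 2: r = 2·(1/2)^2 = 1/2).
Hamilton's rule: n·r·B > C, so the trait is favored while C < n·r·B = 3·0.5·0.0563 = 0.08445.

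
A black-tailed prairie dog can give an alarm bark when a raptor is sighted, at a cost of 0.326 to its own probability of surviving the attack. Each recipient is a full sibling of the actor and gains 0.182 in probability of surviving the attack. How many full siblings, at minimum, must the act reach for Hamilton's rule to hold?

4

r to a full sibling = 1/2 (full sibs share both parents — two paths of length 2: r = 2·(1/2)^2 = 1/2).
Hamilton's rule: n·r·B > C  ⇒  n > C/(r·B) = 0.326/(0.5·0.182) = 3.582.
The smallest integer exceeding 3.582 is 4.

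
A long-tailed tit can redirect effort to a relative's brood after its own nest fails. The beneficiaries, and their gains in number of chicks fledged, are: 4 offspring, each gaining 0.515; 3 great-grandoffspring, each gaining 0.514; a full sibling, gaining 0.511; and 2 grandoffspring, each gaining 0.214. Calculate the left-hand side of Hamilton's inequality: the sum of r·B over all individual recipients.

1.58525

r to an offspring = 1/2 (one parent–offspring link: r = (1/2)^1 = 1/2).
r to a great-grandoffspring = 1/8 (three parent–offspring links: r = (1/2)^3 = 1/8).
r to a full sibling = 0.5 (full sibs share both parents — two paths of length 2: r = 2·(1/2)^2 = 1/2).
r to a grandoffspring = 1/4 (two parent–offspring links: r = (1/2)^2 = 1/4).
Summing one r·B term per recipient: 4·0.5·0.515 + 3·0.125·0.514 + 1·0.5·0.511 + 2·0.25·0.214 = 1.58525.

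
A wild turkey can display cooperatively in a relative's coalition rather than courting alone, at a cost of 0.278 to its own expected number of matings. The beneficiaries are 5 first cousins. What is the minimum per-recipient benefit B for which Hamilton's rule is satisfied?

r to a first cousin = 1/8 (first cousins share one grandparent pair — two paths of length 4: r = 2·(1/2)^4 = 1/8).
Hamilton's rule with n recipients of equal r: n·r·B > C, so B > C/(n·r) = 0.278/(5·0.125) = 0.4448.

0.4448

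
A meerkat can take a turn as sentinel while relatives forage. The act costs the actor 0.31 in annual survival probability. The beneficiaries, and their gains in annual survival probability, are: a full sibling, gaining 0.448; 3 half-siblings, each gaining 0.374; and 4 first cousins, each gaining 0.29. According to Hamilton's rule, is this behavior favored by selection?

Hamilton's rule: the trait is favored when the sum of r·B over every recipient exceeds the actor's cost C.
r to a full sibling = 0.5 (full sibs share both parents — two paths of length 2: r = 2·(1/2)^2 = 1/2).
r to a half-sibling = 1/4 (half-sibs share one parent — one path of length 2: r = (1/2)^2 = 1/4).
r to a first cousin = 1/8 (first cousins share one grandparent pair — two paths of length 4: r = 2·(1/2)^4 = 1/8).
Summing one r·B term per recipient: 1·0.5·0.448 + 3·0.25·0.374 + 4·0.125·0.29 = 0.6495.
0.6495 > 0.31: the indirect benefit exceeds the cost.

Yes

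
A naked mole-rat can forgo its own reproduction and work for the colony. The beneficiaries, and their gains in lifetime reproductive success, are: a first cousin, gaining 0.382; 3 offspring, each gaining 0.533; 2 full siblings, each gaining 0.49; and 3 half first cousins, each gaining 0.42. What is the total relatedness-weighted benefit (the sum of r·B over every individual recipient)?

1.416

r to a first cousin = 1/8 (first cousins share one grandparent pair — two paths of length 4: r = 2·(1/2)^4 = 1/8).
r to an offspring = 0.5 (one parent–offspring link: r = (1/2)^1 = 1/2).
r to a full sibling = 0.5 (full sibs share both parents — two paths of length 2: r = 2·(1/2)^2 = 1/2).
r to a half first cousin = 0.0625 (half first cousins share one grandparent — one path of length 4: r = (1/2)^4 = 1/16).
Summing one r·B term per recipient: 1·0.125·0.382 + 3·0.5·0.533 + 2·0.5·0.49 + 3·0.0625·0.42 = 1.416.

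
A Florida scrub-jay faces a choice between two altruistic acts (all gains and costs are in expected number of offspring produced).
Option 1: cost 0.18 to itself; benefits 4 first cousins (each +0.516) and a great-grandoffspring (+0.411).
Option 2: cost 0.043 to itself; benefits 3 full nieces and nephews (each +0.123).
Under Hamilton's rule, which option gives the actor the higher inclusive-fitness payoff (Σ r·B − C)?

Option 1

Option 1: r to a first cousin = 0.125.
Option 1: r to a great-grandoffspring = 0.125.
Option 1: Σ r·B − C = (4·0.125·0.516 + 1·0.125·0.411) − 0.18 = 0.129375.
Option 2: r to a full niece or nephew = 0.25.
Option 2: Σ r·B − C = (3·0.25·0.123) − 0.043 = 0.04925.
Option 1 has the higher net inclusive-fitness payoff.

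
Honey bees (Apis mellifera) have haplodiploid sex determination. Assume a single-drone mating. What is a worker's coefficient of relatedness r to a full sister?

0.75

Haplodiploid full sisters inherit their father's entire haploid genome identically (contributing 1/2) and on average half of their mother's contribution (1/2 · 1/2 = 1/4); r = 1/2 + 1/4 = 3/4.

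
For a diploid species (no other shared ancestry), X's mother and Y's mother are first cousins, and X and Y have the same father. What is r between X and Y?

With two independent routes of shared ancestry, r is the sum of the two contributions.
X and Y are related in two ways: second cousins through their mothers (r = 1/32) and half-sibs through their shared father (r = 1/4).
r = 1/32 + 1/4 = 9/32 = 0.28125.

0.28125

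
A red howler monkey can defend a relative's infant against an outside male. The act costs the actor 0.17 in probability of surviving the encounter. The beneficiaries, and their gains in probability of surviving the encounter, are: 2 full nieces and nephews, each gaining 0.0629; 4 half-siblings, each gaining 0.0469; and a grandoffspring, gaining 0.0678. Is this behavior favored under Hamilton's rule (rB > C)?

No

Hamilton's rule: the trait is favored when the sum of r·B over every recipient exceeds the actor's cost C.
r to a full niece or nephew = 0.25 (full aunt/uncle↔niece/nephew: two paths of length 3 through the shared grandparent pair: r = 2·(1/2)^3 = 1/4).
r to a half-sibling = 0.25 (half-sibs share one parent — one path of length 2: r = (1/2)^2 = 1/4).
r to a grandoffspring = 1/4 (two parent–offspring links: r = (1/2)^2 = 1/4).
Summing one r·B term per recipient: 2·0.25·0.0629 + 4·0.25·0.0469 + 1·0.25·0.0678 = 0.0953.
0.0953 < 0.17: the indirect benefit is less than the cost.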